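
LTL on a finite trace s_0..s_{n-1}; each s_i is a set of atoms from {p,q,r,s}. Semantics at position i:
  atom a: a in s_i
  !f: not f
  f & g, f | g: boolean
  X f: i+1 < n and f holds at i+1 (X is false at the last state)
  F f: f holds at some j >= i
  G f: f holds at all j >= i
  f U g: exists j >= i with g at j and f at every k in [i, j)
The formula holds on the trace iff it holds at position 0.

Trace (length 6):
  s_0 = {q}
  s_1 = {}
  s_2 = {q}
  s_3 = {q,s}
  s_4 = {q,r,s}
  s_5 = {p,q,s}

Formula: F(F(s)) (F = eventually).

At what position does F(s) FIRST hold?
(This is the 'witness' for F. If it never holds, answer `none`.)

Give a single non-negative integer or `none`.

s_0={q}: F(s)=True s=False
s_1={}: F(s)=True s=False
s_2={q}: F(s)=True s=False
s_3={q,s}: F(s)=True s=True
s_4={q,r,s}: F(s)=True s=True
s_5={p,q,s}: F(s)=True s=True
F(F(s)) holds; first witness at position 0.

Answer: 0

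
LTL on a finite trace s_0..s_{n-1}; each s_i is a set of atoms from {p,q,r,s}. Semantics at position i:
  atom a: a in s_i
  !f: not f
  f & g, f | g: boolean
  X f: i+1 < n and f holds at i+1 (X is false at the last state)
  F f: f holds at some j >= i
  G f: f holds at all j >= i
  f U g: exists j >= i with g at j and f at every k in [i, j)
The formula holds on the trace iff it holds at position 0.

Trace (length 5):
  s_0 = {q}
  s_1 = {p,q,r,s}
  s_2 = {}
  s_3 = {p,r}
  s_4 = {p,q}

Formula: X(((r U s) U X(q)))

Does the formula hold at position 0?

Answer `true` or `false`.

s_0={q}: X(((r U s) U X(q)))=False ((r U s) U X(q))=True (r U s)=False r=False s=False X(q)=True q=True
s_1={p,q,r,s}: X(((r U s) U X(q)))=False ((r U s) U X(q))=False (r U s)=True r=True s=True X(q)=False q=True
s_2={}: X(((r U s) U X(q)))=True ((r U s) U X(q))=False (r U s)=False r=False s=False X(q)=False q=False
s_3={p,r}: X(((r U s) U X(q)))=False ((r U s) U X(q))=True (r U s)=False r=True s=False X(q)=True q=False
s_4={p,q}: X(((r U s) U X(q)))=False ((r U s) U X(q))=False (r U s)=False r=False s=False X(q)=False q=True

Answer: false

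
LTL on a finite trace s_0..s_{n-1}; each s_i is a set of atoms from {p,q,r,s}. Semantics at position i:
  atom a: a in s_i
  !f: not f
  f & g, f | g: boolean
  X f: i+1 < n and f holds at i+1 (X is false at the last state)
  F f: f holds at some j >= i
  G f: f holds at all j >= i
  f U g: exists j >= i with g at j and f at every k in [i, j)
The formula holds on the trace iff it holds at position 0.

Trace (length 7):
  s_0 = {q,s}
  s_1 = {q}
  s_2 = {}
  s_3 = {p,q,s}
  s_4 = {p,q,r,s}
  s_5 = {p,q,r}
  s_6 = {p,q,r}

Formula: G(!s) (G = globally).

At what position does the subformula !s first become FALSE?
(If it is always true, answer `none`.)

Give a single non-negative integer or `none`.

Answer: 0

Derivation:
s_0={q,s}: !s=False s=True
s_1={q}: !s=True s=False
s_2={}: !s=True s=False
s_3={p,q,s}: !s=False s=True
s_4={p,q,r,s}: !s=False s=True
s_5={p,q,r}: !s=True s=False
s_6={p,q,r}: !s=True s=False
G(!s) holds globally = False
First violation at position 0.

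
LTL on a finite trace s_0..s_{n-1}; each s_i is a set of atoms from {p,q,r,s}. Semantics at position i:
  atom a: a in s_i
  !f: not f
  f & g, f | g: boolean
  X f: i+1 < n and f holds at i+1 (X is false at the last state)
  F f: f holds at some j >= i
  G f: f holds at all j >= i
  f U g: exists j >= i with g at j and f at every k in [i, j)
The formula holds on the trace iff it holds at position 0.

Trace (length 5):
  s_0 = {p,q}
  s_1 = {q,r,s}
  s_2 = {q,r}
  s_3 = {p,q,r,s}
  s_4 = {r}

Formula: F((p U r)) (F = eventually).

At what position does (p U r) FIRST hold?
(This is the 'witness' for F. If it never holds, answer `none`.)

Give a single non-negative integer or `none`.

s_0={p,q}: (p U r)=True p=True r=False
s_1={q,r,s}: (p U r)=True p=False r=True
s_2={q,r}: (p U r)=True p=False r=True
s_3={p,q,r,s}: (p U r)=True p=True r=True
s_4={r}: (p U r)=True p=False r=True
F((p U r)) holds; first witness at position 0.

Answer: 0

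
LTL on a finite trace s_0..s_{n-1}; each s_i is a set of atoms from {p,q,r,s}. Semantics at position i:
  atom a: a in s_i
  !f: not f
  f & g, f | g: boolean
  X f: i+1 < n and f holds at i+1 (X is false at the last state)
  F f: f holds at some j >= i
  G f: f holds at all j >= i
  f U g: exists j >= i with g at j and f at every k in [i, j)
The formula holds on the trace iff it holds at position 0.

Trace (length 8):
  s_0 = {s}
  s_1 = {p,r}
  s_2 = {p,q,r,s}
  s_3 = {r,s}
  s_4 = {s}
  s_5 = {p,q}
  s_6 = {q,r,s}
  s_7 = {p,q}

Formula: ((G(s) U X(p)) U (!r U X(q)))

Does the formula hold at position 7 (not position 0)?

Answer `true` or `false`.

s_0={s}: ((G(s) U X(p)) U (!r U X(q)))=True (G(s) U X(p))=True G(s)=False s=True X(p)=True p=False (!r U X(q))=True !r=True r=False X(q)=False q=False
s_1={p,r}: ((G(s) U X(p)) U (!r U X(q)))=True (G(s) U X(p))=True G(s)=False s=False X(p)=True p=True (!r U X(q))=True !r=False r=True X(q)=True q=False
s_2={p,q,r,s}: ((G(s) U X(p)) U (!r U X(q)))=False (G(s) U X(p))=False G(s)=False s=True X(p)=False p=True (!r U X(q))=False !r=False r=True X(q)=False q=True
s_3={r,s}: ((G(s) U X(p)) U (!r U X(q)))=False (G(s) U X(p))=False G(s)=False s=True X(p)=False p=False (!r U X(q))=False !r=False r=True X(q)=False q=False
s_4={s}: ((G(s) U X(p)) U (!r U X(q)))=True (G(s) U X(p))=True G(s)=False s=True X(p)=True p=False (!r U X(q))=True !r=True r=False X(q)=True q=False
s_5={p,q}: ((G(s) U X(p)) U (!r U X(q)))=True (G(s) U X(p))=False G(s)=False s=False X(p)=False p=True (!r U X(q))=True !r=True r=False X(q)=True q=True
s_6={q,r,s}: ((G(s) U X(p)) U (!r U X(q)))=True (G(s) U X(p))=True G(s)=False s=True X(p)=True p=False (!r U X(q))=True !r=False r=True X(q)=True q=True
s_7={p,q}: ((G(s) U X(p)) U (!r U X(q)))=False (G(s) U X(p))=False G(s)=False s=False X(p)=False p=True (!r U X(q))=False !r=True r=False X(q)=False q=True
Evaluating at position 7: result = False

Answer: false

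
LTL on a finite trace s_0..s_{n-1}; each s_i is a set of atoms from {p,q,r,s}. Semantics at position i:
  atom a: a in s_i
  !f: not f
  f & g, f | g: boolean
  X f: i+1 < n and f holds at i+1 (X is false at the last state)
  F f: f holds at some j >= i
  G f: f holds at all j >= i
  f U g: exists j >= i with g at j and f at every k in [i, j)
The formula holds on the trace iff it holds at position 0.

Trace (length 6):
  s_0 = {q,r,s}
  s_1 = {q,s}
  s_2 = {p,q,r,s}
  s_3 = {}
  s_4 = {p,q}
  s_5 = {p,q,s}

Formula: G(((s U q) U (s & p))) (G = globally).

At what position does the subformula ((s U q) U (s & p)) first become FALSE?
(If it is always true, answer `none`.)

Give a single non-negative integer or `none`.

Answer: 3

Derivation:
s_0={q,r,s}: ((s U q) U (s & p))=True (s U q)=True s=True q=True (s & p)=False p=False
s_1={q,s}: ((s U q) U (s & p))=True (s U q)=True s=True q=True (s & p)=False p=False
s_2={p,q,r,s}: ((s U q) U (s & p))=True (s U q)=True s=True q=True (s & p)=True p=True
s_3={}: ((s U q) U (s & p))=False (s U q)=False s=False q=False (s & p)=False p=False
s_4={p,q}: ((s U q) U (s & p))=True (s U q)=True s=False q=True (s & p)=False p=True
s_5={p,q,s}: ((s U q) U (s & p))=True (s U q)=True s=True q=True (s & p)=True p=True
G(((s U q) U (s & p))) holds globally = False
First violation at position 3.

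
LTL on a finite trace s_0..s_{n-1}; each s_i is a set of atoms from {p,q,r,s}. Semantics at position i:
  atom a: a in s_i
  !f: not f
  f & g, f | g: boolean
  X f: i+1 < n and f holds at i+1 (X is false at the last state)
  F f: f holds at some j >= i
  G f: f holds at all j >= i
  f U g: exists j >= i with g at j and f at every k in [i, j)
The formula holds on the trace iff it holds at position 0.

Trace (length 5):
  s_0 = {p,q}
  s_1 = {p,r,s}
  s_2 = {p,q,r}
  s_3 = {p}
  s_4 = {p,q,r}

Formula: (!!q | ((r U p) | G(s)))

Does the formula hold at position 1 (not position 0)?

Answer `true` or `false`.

Answer: true

Derivation:
s_0={p,q}: (!!q | ((r U p) | G(s)))=True !!q=True !q=False q=True ((r U p) | G(s))=True (r U p)=True r=False p=True G(s)=False s=False
s_1={p,r,s}: (!!q | ((r U p) | G(s)))=True !!q=False !q=True q=False ((r U p) | G(s))=True (r U p)=True r=True p=True G(s)=False s=True
s_2={p,q,r}: (!!q | ((r U p) | G(s)))=True !!q=True !q=False q=True ((r U p) | G(s))=True (r U p)=True r=True p=True G(s)=False s=False
s_3={p}: (!!q | ((r U p) | G(s)))=True !!q=False !q=True q=False ((r U p) | G(s))=True (r U p)=True r=False p=True G(s)=False s=False
s_4={p,q,r}: (!!q | ((r U p) | G(s)))=True !!q=True !q=False q=True ((r U p) | G(s))=True (r U p)=True r=True p=True G(s)=False s=False
Evaluating at position 1: result = True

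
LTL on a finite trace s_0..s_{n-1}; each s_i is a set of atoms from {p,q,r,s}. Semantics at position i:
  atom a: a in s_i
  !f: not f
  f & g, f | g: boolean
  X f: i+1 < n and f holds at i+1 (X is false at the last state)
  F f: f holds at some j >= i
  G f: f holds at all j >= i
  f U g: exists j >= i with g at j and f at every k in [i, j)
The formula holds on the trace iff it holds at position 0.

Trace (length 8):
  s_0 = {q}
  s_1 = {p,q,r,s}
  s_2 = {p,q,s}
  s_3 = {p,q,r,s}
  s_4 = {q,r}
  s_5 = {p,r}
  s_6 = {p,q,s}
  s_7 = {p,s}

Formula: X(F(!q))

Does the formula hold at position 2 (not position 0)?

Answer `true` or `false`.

Answer: true

Derivation:
s_0={q}: X(F(!q))=True F(!q)=True !q=False q=True
s_1={p,q,r,s}: X(F(!q))=True F(!q)=True !q=False q=True
s_2={p,q,s}: X(F(!q))=True F(!q)=True !q=False q=True
s_3={p,q,r,s}: X(F(!q))=True F(!q)=True !q=False q=True
s_4={q,r}: X(F(!q))=True F(!q)=True !q=False q=True
s_5={p,r}: X(F(!q))=True F(!q)=True !q=True q=False
s_6={p,q,s}: X(F(!q))=True F(!q)=True !q=False q=True
s_7={p,s}: X(F(!q))=False F(!q)=True !q=True q=False
Evaluating at position 2: result = True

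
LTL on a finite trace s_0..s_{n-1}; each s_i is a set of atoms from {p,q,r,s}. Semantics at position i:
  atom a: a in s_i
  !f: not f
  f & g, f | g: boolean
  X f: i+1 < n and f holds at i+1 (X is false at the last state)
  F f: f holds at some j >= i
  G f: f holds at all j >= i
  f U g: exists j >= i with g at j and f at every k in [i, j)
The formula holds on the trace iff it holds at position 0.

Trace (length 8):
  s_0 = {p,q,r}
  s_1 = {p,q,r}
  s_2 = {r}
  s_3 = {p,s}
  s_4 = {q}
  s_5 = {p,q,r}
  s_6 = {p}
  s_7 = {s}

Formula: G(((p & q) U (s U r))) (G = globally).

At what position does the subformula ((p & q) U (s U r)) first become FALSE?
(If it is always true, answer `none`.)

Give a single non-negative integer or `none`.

Answer: 3

Derivation:
s_0={p,q,r}: ((p & q) U (s U r))=True (p & q)=True p=True q=True (s U r)=True s=False r=True
s_1={p,q,r}: ((p & q) U (s U r))=True (p & q)=True p=True q=True (s U r)=True s=False r=True
s_2={r}: ((p & q) U (s U r))=True (p & q)=False p=False q=False (s U r)=True s=False r=True
s_3={p,s}: ((p & q) U (s U r))=False (p & q)=False p=True q=False (s U r)=False s=True r=False
s_4={q}: ((p & q) U (s U r))=False (p & q)=False p=False q=True (s U r)=False s=False r=False
s_5={p,q,r}: ((p & q) U (s U r))=True (p & q)=True p=True q=True (s U r)=True s=False r=True
s_6={p}: ((p & q) U (s U r))=False (p & q)=False p=True q=False (s U r)=False s=False r=False
s_7={s}: ((p & q) U (s U r))=False (p & q)=False p=False q=False (s U r)=False s=True r=False
G(((p & q) U (s U r))) holds globally = False
First violation at position 3.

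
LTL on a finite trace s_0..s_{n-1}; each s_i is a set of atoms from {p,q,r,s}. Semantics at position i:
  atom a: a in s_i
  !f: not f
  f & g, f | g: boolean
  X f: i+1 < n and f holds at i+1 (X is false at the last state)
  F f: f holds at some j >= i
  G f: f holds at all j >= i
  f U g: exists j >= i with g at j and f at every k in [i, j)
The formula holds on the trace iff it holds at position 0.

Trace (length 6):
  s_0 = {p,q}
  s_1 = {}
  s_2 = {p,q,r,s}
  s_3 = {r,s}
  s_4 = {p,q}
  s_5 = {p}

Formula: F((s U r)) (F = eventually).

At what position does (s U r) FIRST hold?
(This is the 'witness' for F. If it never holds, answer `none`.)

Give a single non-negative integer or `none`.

Answer: 2

Derivation:
s_0={p,q}: (s U r)=False s=False r=False
s_1={}: (s U r)=False s=False r=False
s_2={p,q,r,s}: (s U r)=True s=True r=True
s_3={r,s}: (s U r)=True s=True r=True
s_4={p,q}: (s U r)=False s=False r=False
s_5={p}: (s U r)=False s=False r=False
F((s U r)) holds; first witness at position 2.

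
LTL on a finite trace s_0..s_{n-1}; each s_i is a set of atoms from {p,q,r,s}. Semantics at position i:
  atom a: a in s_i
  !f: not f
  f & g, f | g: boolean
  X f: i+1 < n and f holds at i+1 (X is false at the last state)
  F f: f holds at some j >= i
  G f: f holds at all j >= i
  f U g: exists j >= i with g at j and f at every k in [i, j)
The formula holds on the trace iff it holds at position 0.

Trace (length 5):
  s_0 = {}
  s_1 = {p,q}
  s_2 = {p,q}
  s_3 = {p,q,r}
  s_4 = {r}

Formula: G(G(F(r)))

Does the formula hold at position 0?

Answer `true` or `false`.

s_0={}: G(G(F(r)))=True G(F(r))=True F(r)=True r=False
s_1={p,q}: G(G(F(r)))=True G(F(r))=True F(r)=True r=False
s_2={p,q}: G(G(F(r)))=True G(F(r))=True F(r)=True r=False
s_3={p,q,r}: G(G(F(r)))=True G(F(r))=True F(r)=True r=True
s_4={r}: G(G(F(r)))=True G(F(r))=True F(r)=True r=True

Answer: true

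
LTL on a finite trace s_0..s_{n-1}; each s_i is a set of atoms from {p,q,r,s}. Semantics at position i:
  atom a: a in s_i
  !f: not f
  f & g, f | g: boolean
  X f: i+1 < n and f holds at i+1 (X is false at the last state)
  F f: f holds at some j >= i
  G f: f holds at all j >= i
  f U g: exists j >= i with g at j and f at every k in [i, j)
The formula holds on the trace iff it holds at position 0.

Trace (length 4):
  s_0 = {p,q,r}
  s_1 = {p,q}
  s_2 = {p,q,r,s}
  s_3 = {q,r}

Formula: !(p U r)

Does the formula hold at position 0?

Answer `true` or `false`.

s_0={p,q,r}: !(p U r)=False (p U r)=True p=True r=True
s_1={p,q}: !(p U r)=False (p U r)=True p=True r=False
s_2={p,q,r,s}: !(p U r)=False (p U r)=True p=True r=True
s_3={q,r}: !(p U r)=False (p U r)=True p=False r=True

Answer: false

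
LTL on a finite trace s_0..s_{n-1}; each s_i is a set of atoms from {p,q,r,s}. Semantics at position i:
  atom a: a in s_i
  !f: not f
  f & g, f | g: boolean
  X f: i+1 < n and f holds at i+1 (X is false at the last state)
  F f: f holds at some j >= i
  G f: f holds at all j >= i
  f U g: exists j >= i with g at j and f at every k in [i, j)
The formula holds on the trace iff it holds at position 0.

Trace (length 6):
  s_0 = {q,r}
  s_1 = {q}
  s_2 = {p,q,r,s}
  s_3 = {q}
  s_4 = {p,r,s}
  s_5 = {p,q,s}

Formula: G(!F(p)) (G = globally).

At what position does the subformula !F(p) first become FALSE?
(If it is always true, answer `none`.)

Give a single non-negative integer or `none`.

Answer: 0

Derivation:
s_0={q,r}: !F(p)=False F(p)=True p=False
s_1={q}: !F(p)=False F(p)=True p=False
s_2={p,q,r,s}: !F(p)=False F(p)=True p=True
s_3={q}: !F(p)=False F(p)=True p=False
s_4={p,r,s}: !F(p)=False F(p)=True p=True
s_5={p,q,s}: !F(p)=False F(p)=True p=True
G(!F(p)) holds globally = False
First violation at position 0.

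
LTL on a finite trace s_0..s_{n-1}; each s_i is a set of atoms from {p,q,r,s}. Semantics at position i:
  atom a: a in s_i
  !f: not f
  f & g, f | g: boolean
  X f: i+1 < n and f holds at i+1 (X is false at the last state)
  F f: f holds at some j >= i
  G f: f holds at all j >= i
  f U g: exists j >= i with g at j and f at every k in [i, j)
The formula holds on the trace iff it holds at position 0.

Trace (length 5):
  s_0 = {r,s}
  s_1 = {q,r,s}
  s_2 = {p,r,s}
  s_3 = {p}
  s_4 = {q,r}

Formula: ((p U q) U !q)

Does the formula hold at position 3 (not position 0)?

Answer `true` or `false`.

Answer: true

Derivation:
s_0={r,s}: ((p U q) U !q)=True (p U q)=False p=False q=False !q=True
s_1={q,r,s}: ((p U q) U !q)=True (p U q)=True p=False q=True !q=False
s_2={p,r,s}: ((p U q) U !q)=True (p U q)=True p=True q=False !q=True
s_3={p}: ((p U q) U !q)=True (p U q)=True p=True q=False !q=True
s_4={q,r}: ((p U q) U !q)=False (p U q)=True p=False q=True !q=False
Evaluating at position 3: result = True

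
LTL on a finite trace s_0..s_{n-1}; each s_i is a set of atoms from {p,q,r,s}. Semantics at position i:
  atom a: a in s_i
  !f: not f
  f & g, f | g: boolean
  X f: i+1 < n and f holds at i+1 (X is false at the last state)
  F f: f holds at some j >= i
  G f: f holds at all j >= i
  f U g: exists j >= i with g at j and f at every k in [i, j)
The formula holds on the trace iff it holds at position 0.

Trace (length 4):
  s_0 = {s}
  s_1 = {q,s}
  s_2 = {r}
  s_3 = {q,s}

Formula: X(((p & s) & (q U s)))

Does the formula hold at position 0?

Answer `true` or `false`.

s_0={s}: X(((p & s) & (q U s)))=False ((p & s) & (q U s))=False (p & s)=False p=False s=True (q U s)=True q=False
s_1={q,s}: X(((p & s) & (q U s)))=False ((p & s) & (q U s))=False (p & s)=False p=False s=True (q U s)=True q=True
s_2={r}: X(((p & s) & (q U s)))=False ((p & s) & (q U s))=False (p & s)=False p=False s=False (q U s)=False q=False
s_3={q,s}: X(((p & s) & (q U s)))=False ((p & s) & (q U s))=False (p & s)=False p=False s=True (q U s)=True q=True

Answer: false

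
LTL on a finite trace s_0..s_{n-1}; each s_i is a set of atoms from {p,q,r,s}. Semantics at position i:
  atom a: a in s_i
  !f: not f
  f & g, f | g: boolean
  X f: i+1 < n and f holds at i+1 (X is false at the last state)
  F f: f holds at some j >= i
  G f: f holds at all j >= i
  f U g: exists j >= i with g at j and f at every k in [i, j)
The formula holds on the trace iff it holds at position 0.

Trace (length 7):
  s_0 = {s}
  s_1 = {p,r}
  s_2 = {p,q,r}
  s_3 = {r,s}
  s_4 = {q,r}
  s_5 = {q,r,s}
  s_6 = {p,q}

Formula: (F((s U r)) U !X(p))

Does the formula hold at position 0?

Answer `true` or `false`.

s_0={s}: (F((s U r)) U !X(p))=True F((s U r))=True (s U r)=True s=True r=False !X(p)=False X(p)=True p=False
s_1={p,r}: (F((s U r)) U !X(p))=True F((s U r))=True (s U r)=True s=False r=True !X(p)=False X(p)=True p=True
s_2={p,q,r}: (F((s U r)) U !X(p))=True F((s U r))=True (s U r)=True s=False r=True !X(p)=True X(p)=False p=True
s_3={r,s}: (F((s U r)) U !X(p))=True F((s U r))=True (s U r)=True s=True r=True !X(p)=True X(p)=False p=False
s_4={q,r}: (F((s U r)) U !X(p))=True F((s U r))=True (s U r)=True s=False r=True !X(p)=True X(p)=False p=False
s_5={q,r,s}: (F((s U r)) U !X(p))=True F((s U r))=True (s U r)=True s=True r=True !X(p)=False X(p)=True p=False
s_6={p,q}: (F((s U r)) U !X(p))=True F((s U r))=False (s U r)=False s=False r=False !X(p)=True X(p)=False p=True

Answer: true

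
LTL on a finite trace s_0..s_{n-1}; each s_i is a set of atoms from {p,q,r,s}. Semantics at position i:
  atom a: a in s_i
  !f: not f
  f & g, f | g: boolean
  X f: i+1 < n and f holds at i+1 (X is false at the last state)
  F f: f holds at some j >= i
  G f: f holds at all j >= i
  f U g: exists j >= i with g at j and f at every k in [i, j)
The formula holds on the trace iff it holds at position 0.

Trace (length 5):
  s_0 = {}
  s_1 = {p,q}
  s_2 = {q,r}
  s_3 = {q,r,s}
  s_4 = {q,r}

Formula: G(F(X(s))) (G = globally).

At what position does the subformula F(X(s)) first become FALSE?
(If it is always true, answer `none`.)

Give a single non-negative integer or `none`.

Answer: 3

Derivation:
s_0={}: F(X(s))=True X(s)=False s=False
s_1={p,q}: F(X(s))=True X(s)=False s=False
s_2={q,r}: F(X(s))=True X(s)=True s=False
s_3={q,r,s}: F(X(s))=False X(s)=False s=True
s_4={q,r}: F(X(s))=False X(s)=False s=False
G(F(X(s))) holds globally = False
First violation at position 3.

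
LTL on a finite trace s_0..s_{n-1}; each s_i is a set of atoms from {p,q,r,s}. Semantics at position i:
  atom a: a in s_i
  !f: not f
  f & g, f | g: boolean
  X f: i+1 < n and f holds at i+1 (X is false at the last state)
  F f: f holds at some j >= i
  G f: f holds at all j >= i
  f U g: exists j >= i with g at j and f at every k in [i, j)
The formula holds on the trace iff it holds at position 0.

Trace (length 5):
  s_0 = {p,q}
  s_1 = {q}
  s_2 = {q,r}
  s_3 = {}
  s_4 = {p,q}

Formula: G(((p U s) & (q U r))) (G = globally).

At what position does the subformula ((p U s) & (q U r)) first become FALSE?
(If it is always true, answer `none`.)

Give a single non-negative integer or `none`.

Answer: 0

Derivation:
s_0={p,q}: ((p U s) & (q U r))=False (p U s)=False p=True s=False (q U r)=True q=True r=False
s_1={q}: ((p U s) & (q U r))=False (p U s)=False p=False s=False (q U r)=True q=True r=False
s_2={q,r}: ((p U s) & (q U r))=False (p U s)=False p=False s=False (q U r)=True q=True r=True
s_3={}: ((p U s) & (q U r))=False (p U s)=False p=False s=False (q U r)=False q=False r=False
s_4={p,q}: ((p U s) & (q U r))=False (p U s)=False p=True s=False (q U r)=False q=True r=False
G(((p U s) & (q U r))) holds globally = False
First violation at position 0.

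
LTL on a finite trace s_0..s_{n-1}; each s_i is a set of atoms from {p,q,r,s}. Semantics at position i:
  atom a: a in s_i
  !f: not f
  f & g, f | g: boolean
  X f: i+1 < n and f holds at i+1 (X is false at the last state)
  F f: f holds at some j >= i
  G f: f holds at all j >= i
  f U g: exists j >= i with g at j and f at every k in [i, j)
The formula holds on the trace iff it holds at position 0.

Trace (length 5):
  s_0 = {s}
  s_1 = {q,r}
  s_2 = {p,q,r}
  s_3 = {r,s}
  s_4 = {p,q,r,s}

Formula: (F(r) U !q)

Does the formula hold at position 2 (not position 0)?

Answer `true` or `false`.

Answer: true

Derivation:
s_0={s}: (F(r) U !q)=True F(r)=True r=False !q=True q=False
s_1={q,r}: (F(r) U !q)=True F(r)=True r=True !q=False q=True
s_2={p,q,r}: (F(r) U !q)=True F(r)=True r=True !q=False q=True
s_3={r,s}: (F(r) U !q)=True F(r)=True r=True !q=True q=False
s_4={p,q,r,s}: (F(r) U !q)=False F(r)=True r=True !q=False q=True
Evaluating at position 2: result = True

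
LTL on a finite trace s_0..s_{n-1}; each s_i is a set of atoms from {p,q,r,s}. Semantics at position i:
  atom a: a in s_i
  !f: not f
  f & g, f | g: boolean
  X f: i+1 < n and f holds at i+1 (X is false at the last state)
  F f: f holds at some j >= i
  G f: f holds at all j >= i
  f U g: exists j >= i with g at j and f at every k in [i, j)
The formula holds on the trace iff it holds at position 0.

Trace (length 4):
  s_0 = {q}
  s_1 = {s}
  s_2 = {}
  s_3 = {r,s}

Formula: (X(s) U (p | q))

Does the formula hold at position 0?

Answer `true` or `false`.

s_0={q}: (X(s) U (p | q))=True X(s)=True s=False (p | q)=True p=False q=True
s_1={s}: (X(s) U (p | q))=False X(s)=False s=True (p | q)=False p=False q=False
s_2={}: (X(s) U (p | q))=False X(s)=True s=False (p | q)=False p=False q=False
s_3={r,s}: (X(s) U (p | q))=False X(s)=False s=True (p | q)=False p=False q=False

Answer: true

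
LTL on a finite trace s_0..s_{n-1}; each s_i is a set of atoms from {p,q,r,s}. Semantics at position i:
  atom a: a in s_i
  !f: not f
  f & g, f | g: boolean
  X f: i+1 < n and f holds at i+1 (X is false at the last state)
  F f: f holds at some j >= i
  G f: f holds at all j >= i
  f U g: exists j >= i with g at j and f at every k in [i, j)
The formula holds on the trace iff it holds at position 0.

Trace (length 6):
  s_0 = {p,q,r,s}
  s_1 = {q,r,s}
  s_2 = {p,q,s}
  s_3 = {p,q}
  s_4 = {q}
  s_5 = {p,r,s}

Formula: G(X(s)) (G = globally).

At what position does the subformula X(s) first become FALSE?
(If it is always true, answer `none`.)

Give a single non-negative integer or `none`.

Answer: 2

Derivation:
s_0={p,q,r,s}: X(s)=True s=True
s_1={q,r,s}: X(s)=True s=True
s_2={p,q,s}: X(s)=False s=True
s_3={p,q}: X(s)=False s=False
s_4={q}: X(s)=True s=False
s_5={p,r,s}: X(s)=False s=True
G(X(s)) holds globally = False
First violation at position 2.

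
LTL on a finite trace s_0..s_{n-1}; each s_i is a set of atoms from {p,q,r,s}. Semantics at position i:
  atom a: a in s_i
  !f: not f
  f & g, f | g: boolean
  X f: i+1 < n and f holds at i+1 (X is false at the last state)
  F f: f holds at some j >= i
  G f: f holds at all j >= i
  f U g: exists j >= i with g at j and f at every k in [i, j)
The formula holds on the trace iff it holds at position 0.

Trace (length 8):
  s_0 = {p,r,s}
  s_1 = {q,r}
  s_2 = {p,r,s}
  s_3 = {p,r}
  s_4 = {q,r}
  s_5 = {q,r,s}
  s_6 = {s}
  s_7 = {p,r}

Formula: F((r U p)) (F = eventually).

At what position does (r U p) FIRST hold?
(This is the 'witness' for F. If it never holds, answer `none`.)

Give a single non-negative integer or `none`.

s_0={p,r,s}: (r U p)=True r=True p=True
s_1={q,r}: (r U p)=True r=True p=False
s_2={p,r,s}: (r U p)=True r=True p=True
s_3={p,r}: (r U p)=True r=True p=True
s_4={q,r}: (r U p)=False r=True p=False
s_5={q,r,s}: (r U p)=False r=True p=False
s_6={s}: (r U p)=False r=False p=False
s_7={p,r}: (r U p)=True r=True p=True
F((r U p)) holds; first witness at position 0.

Answer: 0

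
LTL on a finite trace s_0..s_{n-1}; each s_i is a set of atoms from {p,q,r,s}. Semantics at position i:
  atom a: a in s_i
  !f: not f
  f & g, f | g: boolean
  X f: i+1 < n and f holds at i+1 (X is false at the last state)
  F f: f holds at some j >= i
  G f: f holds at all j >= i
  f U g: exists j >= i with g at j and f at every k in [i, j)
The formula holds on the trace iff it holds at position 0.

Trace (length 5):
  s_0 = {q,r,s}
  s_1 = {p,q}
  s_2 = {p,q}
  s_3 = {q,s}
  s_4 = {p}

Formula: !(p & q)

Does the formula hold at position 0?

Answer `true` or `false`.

Answer: true

Derivation:
s_0={q,r,s}: !(p & q)=True (p & q)=False p=False q=True
s_1={p,q}: !(p & q)=False (p & q)=True p=True q=True
s_2={p,q}: !(p & q)=False (p & q)=True p=True q=True
s_3={q,s}: !(p & q)=True (p & q)=False p=False q=True
s_4={p}: !(p & q)=True (p & q)=False p=True q=False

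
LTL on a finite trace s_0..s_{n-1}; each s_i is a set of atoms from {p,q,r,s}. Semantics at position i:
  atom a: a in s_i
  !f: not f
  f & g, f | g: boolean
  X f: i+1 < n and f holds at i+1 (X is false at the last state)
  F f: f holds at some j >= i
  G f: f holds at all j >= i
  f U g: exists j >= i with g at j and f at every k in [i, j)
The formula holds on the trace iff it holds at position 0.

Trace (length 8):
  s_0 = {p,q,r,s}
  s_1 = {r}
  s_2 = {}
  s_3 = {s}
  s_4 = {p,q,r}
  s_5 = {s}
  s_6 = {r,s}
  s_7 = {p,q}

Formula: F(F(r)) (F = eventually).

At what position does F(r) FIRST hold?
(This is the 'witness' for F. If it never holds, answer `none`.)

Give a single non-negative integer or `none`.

Answer: 0

Derivation:
s_0={p,q,r,s}: F(r)=True r=True
s_1={r}: F(r)=True r=True
s_2={}: F(r)=True r=False
s_3={s}: F(r)=True r=False
s_4={p,q,r}: F(r)=True r=True
s_5={s}: F(r)=True r=False
s_6={r,s}: F(r)=True r=True
s_7={p,q}: F(r)=False r=False
F(F(r)) holds; first witness at position 0.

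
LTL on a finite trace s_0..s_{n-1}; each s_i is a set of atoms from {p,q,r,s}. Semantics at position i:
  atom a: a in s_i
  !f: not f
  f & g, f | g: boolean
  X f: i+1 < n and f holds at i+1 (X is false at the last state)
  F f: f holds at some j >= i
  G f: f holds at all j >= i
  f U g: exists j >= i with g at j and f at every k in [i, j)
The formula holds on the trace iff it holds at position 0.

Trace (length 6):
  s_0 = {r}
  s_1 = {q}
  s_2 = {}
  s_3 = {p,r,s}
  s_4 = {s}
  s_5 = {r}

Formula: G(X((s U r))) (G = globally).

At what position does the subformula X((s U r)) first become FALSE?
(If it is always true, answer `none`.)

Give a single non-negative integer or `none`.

s_0={r}: X((s U r))=False (s U r)=True s=False r=True
s_1={q}: X((s U r))=False (s U r)=False s=False r=False
s_2={}: X((s U r))=True (s U r)=False s=False r=False
s_3={p,r,s}: X((s U r))=True (s U r)=True s=True r=True
s_4={s}: X((s U r))=True (s U r)=True s=True r=False
s_5={r}: X((s U r))=False (s U r)=True s=False r=True
G(X((s U r))) holds globally = False
First violation at position 0.

Answer: 0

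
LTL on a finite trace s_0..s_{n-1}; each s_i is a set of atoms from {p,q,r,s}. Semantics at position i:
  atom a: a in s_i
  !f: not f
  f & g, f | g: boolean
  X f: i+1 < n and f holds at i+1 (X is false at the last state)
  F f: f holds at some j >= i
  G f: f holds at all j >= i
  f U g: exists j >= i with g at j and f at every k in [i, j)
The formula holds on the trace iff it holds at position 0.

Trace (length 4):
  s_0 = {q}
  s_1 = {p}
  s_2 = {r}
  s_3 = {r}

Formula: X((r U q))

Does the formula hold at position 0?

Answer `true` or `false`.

s_0={q}: X((r U q))=False (r U q)=True r=False q=True
s_1={p}: X((r U q))=False (r U q)=False r=False q=False
s_2={r}: X((r U q))=False (r U q)=False r=True q=False
s_3={r}: X((r U q))=False (r U q)=False r=True q=False

Answer: false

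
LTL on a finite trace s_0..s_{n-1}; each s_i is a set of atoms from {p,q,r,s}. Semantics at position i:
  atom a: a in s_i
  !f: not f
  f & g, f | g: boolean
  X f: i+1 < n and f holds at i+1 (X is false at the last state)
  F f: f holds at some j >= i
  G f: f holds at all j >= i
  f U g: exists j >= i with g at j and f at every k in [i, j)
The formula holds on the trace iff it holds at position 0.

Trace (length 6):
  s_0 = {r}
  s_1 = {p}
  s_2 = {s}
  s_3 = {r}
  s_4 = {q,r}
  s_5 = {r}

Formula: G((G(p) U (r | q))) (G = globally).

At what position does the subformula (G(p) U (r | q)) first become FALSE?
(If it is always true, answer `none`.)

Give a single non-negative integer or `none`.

Answer: 1

Derivation:
s_0={r}: (G(p) U (r | q))=True G(p)=False p=False (r | q)=True r=True q=False
s_1={p}: (G(p) U (r | q))=False G(p)=False p=True (r | q)=False r=False q=False
s_2={s}: (G(p) U (r | q))=False G(p)=False p=False (r | q)=False r=False q=False
s_3={r}: (G(p) U (r | q))=True G(p)=False p=False (r | q)=True r=True q=False
s_4={q,r}: (G(p) U (r | q))=True G(p)=False p=False (r | q)=True r=True q=True
s_5={r}: (G(p) U (r | q))=True G(p)=False p=False (r | q)=True r=True q=False
G((G(p) U (r | q))) holds globally = False
First violation at position 1.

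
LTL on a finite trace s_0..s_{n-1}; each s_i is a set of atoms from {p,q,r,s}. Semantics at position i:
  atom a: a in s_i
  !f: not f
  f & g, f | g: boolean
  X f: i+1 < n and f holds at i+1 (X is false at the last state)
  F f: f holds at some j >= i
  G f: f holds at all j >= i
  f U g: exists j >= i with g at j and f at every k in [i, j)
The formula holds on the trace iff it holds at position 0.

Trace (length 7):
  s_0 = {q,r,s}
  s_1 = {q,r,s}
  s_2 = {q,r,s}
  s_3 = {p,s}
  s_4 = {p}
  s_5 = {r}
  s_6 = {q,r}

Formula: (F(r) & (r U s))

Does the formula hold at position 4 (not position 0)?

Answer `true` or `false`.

s_0={q,r,s}: (F(r) & (r U s))=True F(r)=True r=True (r U s)=True s=True
s_1={q,r,s}: (F(r) & (r U s))=True F(r)=True r=True (r U s)=True s=True
s_2={q,r,s}: (F(r) & (r U s))=True F(r)=True r=True (r U s)=True s=True
s_3={p,s}: (F(r) & (r U s))=True F(r)=True r=False (r U s)=True s=True
s_4={p}: (F(r) & (r U s))=False F(r)=True r=False (r U s)=False s=False
s_5={r}: (F(r) & (r U s))=False F(r)=True r=True (r U s)=False s=False
s_6={q,r}: (F(r) & (r U s))=False F(r)=True r=True (r U s)=False s=False
Evaluating at position 4: result = False

Answer: false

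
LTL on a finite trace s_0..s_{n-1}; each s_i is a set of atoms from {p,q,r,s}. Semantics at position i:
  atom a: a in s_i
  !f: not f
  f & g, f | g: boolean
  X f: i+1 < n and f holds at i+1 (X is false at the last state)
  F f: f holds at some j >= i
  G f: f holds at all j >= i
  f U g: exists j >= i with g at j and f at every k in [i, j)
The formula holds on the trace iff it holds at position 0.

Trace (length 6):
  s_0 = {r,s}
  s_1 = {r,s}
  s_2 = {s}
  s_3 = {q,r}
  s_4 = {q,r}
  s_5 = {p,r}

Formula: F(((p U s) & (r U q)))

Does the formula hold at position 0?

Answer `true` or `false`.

Answer: false

Derivation:
s_0={r,s}: F(((p U s) & (r U q)))=False ((p U s) & (r U q))=False (p U s)=True p=False s=True (r U q)=False r=True q=False
s_1={r,s}: F(((p U s) & (r U q)))=False ((p U s) & (r U q))=False (p U s)=True p=False s=True (r U q)=False r=True q=False
s_2={s}: F(((p U s) & (r U q)))=False ((p U s) & (r U q))=False (p U s)=True p=False s=True (r U q)=False r=False q=False
s_3={q,r}: F(((p U s) & (r U q)))=False ((p U s) & (r U q))=False (p U s)=False p=False s=False (r U q)=True r=True q=True
s_4={q,r}: F(((p U s) & (r U q)))=False ((p U s) & (r U q))=False (p U s)=False p=False s=False (r U q)=True r=True q=True
s_5={p,r}: F(((p U s) & (r U q)))=False ((p U s) & (r U q))=False (p U s)=False p=True s=False (r U q)=False r=True q=False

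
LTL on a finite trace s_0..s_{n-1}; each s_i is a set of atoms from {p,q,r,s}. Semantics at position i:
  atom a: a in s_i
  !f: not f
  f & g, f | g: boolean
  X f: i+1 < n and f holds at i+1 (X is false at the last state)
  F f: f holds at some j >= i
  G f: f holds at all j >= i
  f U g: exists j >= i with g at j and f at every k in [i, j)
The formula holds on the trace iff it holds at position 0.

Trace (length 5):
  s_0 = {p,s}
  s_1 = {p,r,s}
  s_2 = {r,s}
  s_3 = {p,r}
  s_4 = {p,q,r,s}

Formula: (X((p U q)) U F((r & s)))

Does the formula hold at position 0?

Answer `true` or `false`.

Answer: true

Derivation:
s_0={p,s}: (X((p U q)) U F((r & s)))=True X((p U q))=False (p U q)=False p=True q=False F((r & s))=True (r & s)=False r=False s=True
s_1={p,r,s}: (X((p U q)) U F((r & s)))=True X((p U q))=False (p U q)=False p=True q=False F((r & s))=True (r & s)=True r=True s=True
s_2={r,s}: (X((p U q)) U F((r & s)))=True X((p U q))=True (p U q)=False p=False q=False F((r & s))=True (r & s)=True r=True s=True
s_3={p,r}: (X((p U q)) U F((r & s)))=True X((p U q))=True (p U q)=True p=True q=False F((r & s))=True (r & s)=False r=True s=False
s_4={p,q,r,s}: (X((p U q)) U F((r & s)))=True X((p U q))=False (p U q)=True p=True q=True F((r & s))=True (r & s)=True r=True s=True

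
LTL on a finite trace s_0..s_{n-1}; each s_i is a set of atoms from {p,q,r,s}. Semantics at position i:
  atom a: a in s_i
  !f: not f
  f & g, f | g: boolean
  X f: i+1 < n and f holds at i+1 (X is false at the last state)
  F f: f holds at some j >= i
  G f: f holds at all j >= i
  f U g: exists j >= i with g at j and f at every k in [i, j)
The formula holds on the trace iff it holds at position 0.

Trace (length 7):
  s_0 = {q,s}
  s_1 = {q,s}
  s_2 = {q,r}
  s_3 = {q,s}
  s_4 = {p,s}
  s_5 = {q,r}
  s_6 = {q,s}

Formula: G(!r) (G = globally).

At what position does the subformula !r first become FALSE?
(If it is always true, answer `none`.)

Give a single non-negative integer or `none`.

Answer: 2

Derivation:
s_0={q,s}: !r=True r=False
s_1={q,s}: !r=True r=False
s_2={q,r}: !r=False r=True
s_3={q,s}: !r=True r=False
s_4={p,s}: !r=True r=False
s_5={q,r}: !r=False r=True
s_6={q,s}: !r=True r=False
G(!r) holds globally = False
First violation at position 2.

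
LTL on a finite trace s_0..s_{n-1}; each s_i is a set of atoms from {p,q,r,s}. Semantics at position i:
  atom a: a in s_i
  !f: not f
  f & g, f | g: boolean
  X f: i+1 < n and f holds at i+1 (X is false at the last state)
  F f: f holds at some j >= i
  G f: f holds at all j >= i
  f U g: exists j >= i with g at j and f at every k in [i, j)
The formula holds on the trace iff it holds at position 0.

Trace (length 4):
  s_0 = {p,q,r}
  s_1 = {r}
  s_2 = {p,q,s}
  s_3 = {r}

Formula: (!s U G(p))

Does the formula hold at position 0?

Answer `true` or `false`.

Answer: false

Derivation:
s_0={p,q,r}: (!s U G(p))=False !s=True s=False G(p)=False p=True
s_1={r}: (!s U G(p))=False !s=True s=False G(p)=False p=False
s_2={p,q,s}: (!s U G(p))=False !s=False s=True G(p)=False p=True
s_3={r}: (!s U G(p))=False !s=True s=False G(p)=False p=False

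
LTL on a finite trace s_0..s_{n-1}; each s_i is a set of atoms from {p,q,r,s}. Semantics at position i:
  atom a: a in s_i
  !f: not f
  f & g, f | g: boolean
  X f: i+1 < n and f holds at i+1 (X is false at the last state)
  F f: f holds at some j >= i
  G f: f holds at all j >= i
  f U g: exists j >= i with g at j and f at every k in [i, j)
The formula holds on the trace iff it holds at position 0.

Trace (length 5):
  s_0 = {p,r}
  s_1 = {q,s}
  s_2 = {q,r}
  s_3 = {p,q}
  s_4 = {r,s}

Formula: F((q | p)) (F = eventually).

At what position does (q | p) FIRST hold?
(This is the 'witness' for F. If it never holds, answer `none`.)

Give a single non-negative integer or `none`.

s_0={p,r}: (q | p)=True q=False p=True
s_1={q,s}: (q | p)=True q=True p=False
s_2={q,r}: (q | p)=True q=True p=False
s_3={p,q}: (q | p)=True q=True p=True
s_4={r,s}: (q | p)=False q=False p=False
F((q | p)) holds; first witness at position 0.

Answer: 0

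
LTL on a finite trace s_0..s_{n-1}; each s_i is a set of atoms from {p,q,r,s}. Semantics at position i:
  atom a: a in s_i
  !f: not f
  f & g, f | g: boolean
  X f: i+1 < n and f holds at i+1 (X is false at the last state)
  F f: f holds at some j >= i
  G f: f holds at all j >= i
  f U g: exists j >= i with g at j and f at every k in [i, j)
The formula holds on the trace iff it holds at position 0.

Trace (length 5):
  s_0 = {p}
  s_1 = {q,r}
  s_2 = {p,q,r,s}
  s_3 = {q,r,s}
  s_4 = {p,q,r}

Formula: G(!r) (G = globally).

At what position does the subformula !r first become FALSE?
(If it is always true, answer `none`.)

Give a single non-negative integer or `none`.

s_0={p}: !r=True r=False
s_1={q,r}: !r=False r=True
s_2={p,q,r,s}: !r=False r=True
s_3={q,r,s}: !r=False r=True
s_4={p,q,r}: !r=False r=True
G(!r) holds globally = False
First violation at position 1.

Answer: 1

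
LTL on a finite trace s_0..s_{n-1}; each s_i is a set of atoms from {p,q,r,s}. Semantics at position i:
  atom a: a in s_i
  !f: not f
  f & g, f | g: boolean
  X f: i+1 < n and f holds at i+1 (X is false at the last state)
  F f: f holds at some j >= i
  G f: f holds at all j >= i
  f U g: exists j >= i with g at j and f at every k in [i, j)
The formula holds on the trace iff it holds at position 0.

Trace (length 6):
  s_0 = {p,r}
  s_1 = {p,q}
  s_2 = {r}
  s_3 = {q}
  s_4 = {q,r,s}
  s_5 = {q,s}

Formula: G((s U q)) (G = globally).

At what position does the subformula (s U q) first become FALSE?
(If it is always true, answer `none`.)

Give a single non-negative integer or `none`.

s_0={p,r}: (s U q)=False s=False q=False
s_1={p,q}: (s U q)=True s=False q=True
s_2={r}: (s U q)=False s=False q=False
s_3={q}: (s U q)=True s=False q=True
s_4={q,r,s}: (s U q)=True s=True q=True
s_5={q,s}: (s U q)=True s=True q=True
G((s U q)) holds globally = False
First violation at position 0.

Answer: 0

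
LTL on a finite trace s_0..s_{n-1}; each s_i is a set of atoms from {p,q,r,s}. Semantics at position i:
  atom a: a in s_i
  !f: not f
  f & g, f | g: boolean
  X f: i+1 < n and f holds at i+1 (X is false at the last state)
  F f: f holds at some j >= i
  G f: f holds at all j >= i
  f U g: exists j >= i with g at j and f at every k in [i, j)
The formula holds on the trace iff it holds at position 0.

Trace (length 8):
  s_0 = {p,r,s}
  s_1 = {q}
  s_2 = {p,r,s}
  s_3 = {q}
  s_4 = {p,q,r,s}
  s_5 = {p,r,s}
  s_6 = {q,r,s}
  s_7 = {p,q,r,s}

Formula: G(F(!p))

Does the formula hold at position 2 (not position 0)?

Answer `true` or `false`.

s_0={p,r,s}: G(F(!p))=False F(!p)=True !p=False p=True
s_1={q}: G(F(!p))=False F(!p)=True !p=True p=False
s_2={p,r,s}: G(F(!p))=False F(!p)=True !p=False p=True
s_3={q}: G(F(!p))=False F(!p)=True !p=True p=False
s_4={p,q,r,s}: G(F(!p))=False F(!p)=True !p=False p=True
s_5={p,r,s}: G(F(!p))=False F(!p)=True !p=False p=True
s_6={q,r,s}: G(F(!p))=False F(!p)=True !p=True p=False
s_7={p,q,r,s}: G(F(!p))=False F(!p)=False !p=False p=True
Evaluating at position 2: result = False

Answer: false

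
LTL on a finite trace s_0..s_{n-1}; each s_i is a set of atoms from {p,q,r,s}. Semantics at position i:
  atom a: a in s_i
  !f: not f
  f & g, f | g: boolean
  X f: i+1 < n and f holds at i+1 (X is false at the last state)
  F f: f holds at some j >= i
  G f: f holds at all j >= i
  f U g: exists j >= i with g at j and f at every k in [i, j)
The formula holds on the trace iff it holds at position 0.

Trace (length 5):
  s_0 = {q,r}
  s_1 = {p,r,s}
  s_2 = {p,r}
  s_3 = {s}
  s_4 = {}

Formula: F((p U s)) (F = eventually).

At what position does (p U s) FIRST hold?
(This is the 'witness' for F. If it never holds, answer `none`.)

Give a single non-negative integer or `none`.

s_0={q,r}: (p U s)=False p=False s=False
s_1={p,r,s}: (p U s)=True p=True s=True
s_2={p,r}: (p U s)=True p=True s=False
s_3={s}: (p U s)=True p=False s=True
s_4={}: (p U s)=False p=False s=False
F((p U s)) holds; first witness at position 1.

Answer: 1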